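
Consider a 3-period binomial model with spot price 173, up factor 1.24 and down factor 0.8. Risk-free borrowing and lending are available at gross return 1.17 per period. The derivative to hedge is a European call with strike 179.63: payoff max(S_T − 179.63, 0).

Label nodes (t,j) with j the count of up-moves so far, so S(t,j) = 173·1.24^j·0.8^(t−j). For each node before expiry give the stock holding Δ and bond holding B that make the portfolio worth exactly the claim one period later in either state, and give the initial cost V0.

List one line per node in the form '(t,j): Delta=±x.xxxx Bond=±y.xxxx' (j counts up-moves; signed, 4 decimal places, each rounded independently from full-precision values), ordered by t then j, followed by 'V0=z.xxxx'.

The replicating-portfolio and risk-neutral prices coincide; use p* = (1.17−0.8)/(1.24−0.8) = 0.8409 for the latter.
Payoff layer (t=3): V(3,0)=0.0000, V(3,1)=0.0000, V(3,2)=33.1738, V(3,3)=150.2160
(2,0): S=110.7200. Δ = (V_up−V_dn)/(S_up−S_dn) = (0.0000−0.0000)/(137.2928−88.5760) = 0.0000. V = [p*·0.0000 + (1−p*)·0.0000]/1.17 = 0.0000. B = V − Δ·S = 0.0000.
(2,1): S=171.6160. Δ = (V_up−V_dn)/(S_up−S_dn) = (33.1738−0.0000)/(212.8038−137.2928) = 0.4393. V = [p*·33.1738 + (1−p*)·0.0000]/1.17 = 23.8429. B = V − Δ·S = -51.5522.
(2,2): S=266.0048. Δ = (V_up−V_dn)/(S_up−S_dn) = (150.2160−33.1738)/(329.8460−212.8038) = 1.0000. V = [p*·150.2160 + (1−p*)·33.1738]/1.17 = 112.4749. B = V − Δ·S = -153.5299.
(1,0): S=138.4000. Δ = (V_up−V_dn)/(S_up−S_dn) = (23.8429−0.0000)/(171.6160−110.7200) = 0.3915. V = [p*·23.8429 + (1−p*)·0.0000]/1.17 = 17.1365. B = V − Δ·S = -37.0519.
(1,1): S=214.5200. Δ = (V_up−V_dn)/(S_up−S_dn) = (112.4749−23.8429)/(266.0048−171.6160) = 0.9390. V = [p*·112.4749 + (1−p*)·23.8429]/1.17 = 84.0806. B = V − Δ·S = -117.3557.
(0,0): S=173.0000. Δ = (V_up−V_dn)/(S_up−S_dn) = (84.0806−17.1365)/(214.5200−138.4000) = 0.8795. V = [p*·84.0806 + (1−p*)·17.1365]/1.17 = 62.7611. B = V − Δ·S = -89.3847.
Each (Δ,B) replicates both successor values, so the strategy is self-financing and V0 is arbitrage-free.

(0,0): Delta=0.8795 Bond=-89.3847
(1,0): Delta=0.3915 Bond=-37.0519
(1,1): Delta=0.9390 Bond=-117.3557
(2,0): Delta=0.0000 Bond=0.0000
(2,1): Delta=0.4393 Bond=-51.5522
(2,2): Delta=1.0000 Bond=-153.5299
V0=62.7611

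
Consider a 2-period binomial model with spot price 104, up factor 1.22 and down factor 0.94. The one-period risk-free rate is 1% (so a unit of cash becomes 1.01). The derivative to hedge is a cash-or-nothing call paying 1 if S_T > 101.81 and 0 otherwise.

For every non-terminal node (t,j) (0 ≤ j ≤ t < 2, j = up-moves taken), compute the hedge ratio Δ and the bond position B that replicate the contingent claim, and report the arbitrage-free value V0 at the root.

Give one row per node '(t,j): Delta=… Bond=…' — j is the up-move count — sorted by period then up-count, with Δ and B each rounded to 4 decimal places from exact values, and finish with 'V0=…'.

No-arbitrage ⇒ martingale measure with p* = (R−d)/(u−d) = 0.2500.
At expiry t=2: V(2,0)=0.0000, V(2,1)=1.0000, V(2,2)=1.0000
Node (1,0) S=97.7600: V=(p*·1.0000+(1−p*)·0.0000)/1.01=0.2475; Δ=(1.0000−0.0000)/(119.2672−91.8944)=0.0365; B=V−Δ·S=-3.3239
Node (1,1) S=126.8800: V=(p*·1.0000+(1−p*)·1.0000)/1.01=0.9901; Δ=(1.0000−1.0000)/(154.7936−119.2672)=0.0000; B=V−Δ·S=0.9901
Node (0,0) S=104.0000: V=(p*·0.9901+(1−p*)·0.2475)/1.01=0.4289; Δ=(0.9901−0.2475)/(126.8800−97.7600)=0.0255; B=V−Δ·S=-2.2232
Each (Δ,B) replicates both successor values, so the strategy is self-financing and V0 is arbitrage-free.

(0,0): Delta=0.0255 Bond=-2.2232
(1,0): Delta=0.0365 Bond=-3.3239
(1,1): Delta=0.0000 Bond=0.9901
V0=0.4289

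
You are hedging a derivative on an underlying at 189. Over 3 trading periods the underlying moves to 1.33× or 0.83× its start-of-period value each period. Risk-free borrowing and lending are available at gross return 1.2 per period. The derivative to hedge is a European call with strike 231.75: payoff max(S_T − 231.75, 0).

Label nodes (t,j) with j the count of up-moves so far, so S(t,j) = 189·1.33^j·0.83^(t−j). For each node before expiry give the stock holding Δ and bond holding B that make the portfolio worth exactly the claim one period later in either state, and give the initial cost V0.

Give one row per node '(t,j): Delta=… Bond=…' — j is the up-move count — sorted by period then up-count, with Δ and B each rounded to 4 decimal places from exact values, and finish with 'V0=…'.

(0,0): Delta=0.8020 Bond=-90.3483
(1,0): Delta=0.3596 Bond=-39.0165
(1,1): Delta=0.8990 Bond=-132.8022
(2,0): Delta=0.0000 Bond=0.0000
(2,1): Delta=0.4384 Bond=-63.2700
(2,2): Delta=1.0000 Bond=-193.1250
V0=61.2310

No-arbitrage ⇒ martingale measure with p* = (R−d)/(u−d) = 0.7400.
Terminal values V(3,·): V(3,0)=0.0000, V(3,1)=0.0000, V(3,2)=45.7373, V(3,3)=212.8984
(2,0): S=130.2021. Δ = (V_up−V_dn)/(S_up−S_dn) = (0.0000−0.0000)/(173.1688−108.0677) = 0.0000. V = [p*·0.0000 + (1−p*)·0.0000]/1.2 = 0.0000. B = V − Δ·S = 0.0000.
(2,1): S=208.6371. Δ = (V_up−V_dn)/(S_up−S_dn) = (45.7373−0.0000)/(277.4873−173.1688) = 0.4384. V = [p*·45.7373 + (1−p*)·0.0000]/1.2 = 28.2047. B = V − Δ·S = -63.2700.
(2,2): S=334.3221. Δ = (V_up−V_dn)/(S_up−S_dn) = (212.8984−45.7373)/(444.6484−277.4873) = 1.0000. V = [p*·212.8984 + (1−p*)·45.7373]/1.2 = 141.1971. B = V − Δ·S = -193.1250.
(1,0): S=156.8700. Δ = (V_up−V_dn)/(S_up−S_dn) = (28.2047−0.0000)/(208.6371−130.2021) = 0.3596. V = [p*·28.2047 + (1−p*)·0.0000]/1.2 = 17.3929. B = V − Δ·S = -39.0165.
(1,1): S=251.3700. Δ = (V_up−V_dn)/(S_up−S_dn) = (141.1971−28.2047)/(334.3221−208.6371) = 0.8990. V = [p*·141.1971 + (1−p*)·28.2047]/1.2 = 93.1826. B = V − Δ·S = -132.8022.
(0,0): S=189.0000. Δ = (V_up−V_dn)/(S_up−S_dn) = (93.1826−17.3929)/(251.3700−156.8700) = 0.8020. V = [p*·93.1826 + (1−p*)·17.3929]/1.2 = 61.2310. B = V − Δ·S = -90.3483.
Each (Δ,B) replicates both successor values, so the strategy is self-financing and V0 is arbitrage-free.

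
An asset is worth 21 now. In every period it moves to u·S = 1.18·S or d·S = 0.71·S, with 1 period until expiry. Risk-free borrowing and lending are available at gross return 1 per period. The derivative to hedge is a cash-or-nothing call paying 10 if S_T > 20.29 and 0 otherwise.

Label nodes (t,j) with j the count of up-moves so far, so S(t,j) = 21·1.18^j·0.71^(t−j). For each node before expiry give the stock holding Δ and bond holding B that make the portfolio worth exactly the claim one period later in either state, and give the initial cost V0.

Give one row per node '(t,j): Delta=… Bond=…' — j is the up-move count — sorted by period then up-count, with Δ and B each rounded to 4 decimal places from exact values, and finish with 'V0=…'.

Under the risk-neutral measure, an up-move has probability p* = (R−d)/(u−d) = 0.6170 and values discount at R = 1.
Payoff layer (t=1): V(1,0)=0.0000, V(1,1)=10.0000
  t=0,j=0: stock 21.0000 → up 24.7800 (V=10.0000), down 14.9100 (V=0.0000). Price 6.1702; hedge Δ=1.0132, bond B=-15.1064.
Root portfolio cost Δ·21+B reproduces V0=6.1702.

(0,0): Delta=1.0132 Bond=-15.1064
V0=6.1702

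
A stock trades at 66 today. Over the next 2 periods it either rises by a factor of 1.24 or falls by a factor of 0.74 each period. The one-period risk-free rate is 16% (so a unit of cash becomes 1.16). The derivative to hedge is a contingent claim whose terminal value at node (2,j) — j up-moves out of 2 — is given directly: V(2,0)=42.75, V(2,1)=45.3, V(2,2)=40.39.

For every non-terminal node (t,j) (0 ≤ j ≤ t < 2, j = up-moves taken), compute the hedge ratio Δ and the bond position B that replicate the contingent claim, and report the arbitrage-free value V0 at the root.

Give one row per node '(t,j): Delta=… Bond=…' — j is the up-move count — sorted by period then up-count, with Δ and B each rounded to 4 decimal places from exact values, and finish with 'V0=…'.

Under the risk-neutral measure, an up-move has probability p* = (R−d)/(u−d) = 0.8400 and values discount at R = 1.16.
Terminal payoffs: V(2,0)=42.7500, V(2,1)=45.3000, V(2,2)=40.3900
Node (1,0) S=48.8400: V=(p*·45.3000+(1−p*)·42.7500)/1.16=38.7000; Δ=(45.3000−42.7500)/(60.5616−36.1416)=0.1044; B=V−Δ·S=33.6000
Node (1,1) S=81.8400: V=(p*·40.3900+(1−p*)·45.3000)/1.16=35.4962; Δ=(40.3900−45.3000)/(101.4816−60.5616)=-0.1200; B=V−Δ·S=45.3162
Node (0,0) S=66.0000: V=(p*·35.4962+(1−p*)·38.7000)/1.16=31.0421; Δ=(35.4962−38.7000)/(81.8400−48.8400)=-0.0971; B=V−Δ·S=37.4497
Check: Δ(0,0)·S0 + B(0,0) = 31.0421 = V0.

(0,0): Delta=-0.0971 Bond=37.4497
(1,0): Delta=0.1044 Bond=33.6000
(1,1): Delta=-0.1200 Bond=45.3162
V0=31.0421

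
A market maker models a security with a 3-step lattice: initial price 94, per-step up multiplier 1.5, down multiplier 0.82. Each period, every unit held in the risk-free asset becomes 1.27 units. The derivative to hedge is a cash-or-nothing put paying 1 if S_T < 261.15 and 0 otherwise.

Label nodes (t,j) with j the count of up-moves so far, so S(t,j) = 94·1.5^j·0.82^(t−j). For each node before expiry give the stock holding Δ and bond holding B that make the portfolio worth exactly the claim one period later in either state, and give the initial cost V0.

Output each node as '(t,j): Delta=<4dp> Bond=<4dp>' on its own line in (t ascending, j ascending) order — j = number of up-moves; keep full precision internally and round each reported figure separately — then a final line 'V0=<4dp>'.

Under the risk-neutral measure, an up-move has probability p* = (R−d)/(u−d) = 0.6618 and values discount at R = 1.27.
Payoff layer (t=3): V(3,0)=1.0000, V(3,1)=1.0000, V(3,2)=1.0000, V(3,3)=0.0000
(2,0): S=63.2056. Δ = (V_up−V_dn)/(S_up−S_dn) = (1.0000−1.0000)/(94.8084−51.8286) = 0.0000. V = [p*·1.0000 + (1−p*)·1.0000]/1.27 = 0.7874. B = V − Δ·S = 0.7874.
(2,1): S=115.6200. Δ = (V_up−V_dn)/(S_up−S_dn) = (1.0000−1.0000)/(173.4300−94.8084) = 0.0000. V = [p*·1.0000 + (1−p*)·1.0000]/1.27 = 0.7874. B = V − Δ·S = 0.7874.
(2,2): S=211.5000. Δ = (V_up−V_dn)/(S_up−S_dn) = (0.0000−1.0000)/(317.2500−173.4300) = -0.0070. V = [p*·0.0000 + (1−p*)·1.0000]/1.27 = 0.2663. B = V − Δ·S = 1.7369.
(1,0): S=77.0800. Δ = (V_up−V_dn)/(S_up−S_dn) = (0.7874−0.7874)/(115.6200−63.2056) = 0.0000. V = [p*·0.7874 + (1−p*)·0.7874]/1.27 = 0.6200. B = V − Δ·S = 0.6200.
(1,1): S=141.0000. Δ = (V_up−V_dn)/(S_up−S_dn) = (0.2663−0.7874)/(211.5000−115.6200) = -0.0054. V = [p*·0.2663 + (1−p*)·0.7874]/1.27 = 0.3485. B = V − Δ·S = 1.1148.
(0,0): S=94.0000. Δ = (V_up−V_dn)/(S_up−S_dn) = (0.3485−0.6200)/(141.0000−77.0800) = -0.0042. V = [p*·0.3485 + (1−p*)·0.6200]/1.27 = 0.3467. B = V − Δ·S = 0.7460.
Self-financing check: at every node Δ·S+B equals the discounted successor values.

(0,0): Delta=-0.0042 Bond=0.7460
(1,0): Delta=0.0000 Bond=0.6200
(1,1): Delta=-0.0054 Bond=1.1148
(2,0): Delta=0.0000 Bond=0.7874
(2,1): Delta=0.0000 Bond=0.7874
(2,2): Delta=-0.0070 Bond=1.7369
V0=0.3467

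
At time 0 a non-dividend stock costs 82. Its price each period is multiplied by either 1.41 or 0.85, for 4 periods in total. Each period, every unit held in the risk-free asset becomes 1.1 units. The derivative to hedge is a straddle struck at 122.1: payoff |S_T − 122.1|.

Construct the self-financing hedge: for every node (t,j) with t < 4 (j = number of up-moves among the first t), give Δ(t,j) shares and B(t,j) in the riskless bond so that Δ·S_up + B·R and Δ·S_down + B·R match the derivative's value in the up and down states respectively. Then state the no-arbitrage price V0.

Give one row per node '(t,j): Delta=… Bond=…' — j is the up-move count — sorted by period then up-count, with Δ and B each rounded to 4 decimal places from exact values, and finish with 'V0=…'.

No-arbitrage ⇒ martingale measure with p* = (R−d)/(u−d) = 0.4464.
Terminal payoffs: V(4,0)=79.2955, V(4,1)=51.0949, V(4,2)=4.3150, V(4,3)=73.2845, V(4,4)=202.0084
(3,0): S=50.3582. Δ = (V_up−V_dn)/(S_up−S_dn) = (51.0949−79.2955)/(71.0051−42.8045) = -1.0000. V = [p*·51.0949 + (1−p*)·79.2955]/1.1 = 60.6418. B = V − Δ·S = 111.0000.
(3,1): S=83.5354. Δ = (V_up−V_dn)/(S_up−S_dn) = (4.3150−51.0949)/(117.7850−71.0051) = -1.0000. V = [p*·4.3150 + (1−p*)·51.0949]/1.1 = 27.4646. B = V − Δ·S = 111.0000.
(3,2): S=138.5706. Δ = (V_up−V_dn)/(S_up−S_dn) = (73.2845−4.3150)/(195.3845−117.7850) = 0.8888. V = [p*·73.2845 + (1−p*)·4.3150]/1.1 = 31.9136. B = V − Δ·S = -91.2462.
(3,3): S=229.8641. Δ = (V_up−V_dn)/(S_up−S_dn) = (202.0084−73.2845)/(324.1084−195.3845) = 1.0000. V = [p*·202.0084 + (1−p*)·73.2845]/1.1 = 118.8641. B = V − Δ·S = -111.0000.
(2,0): S=59.2450. Δ = (V_up−V_dn)/(S_up−S_dn) = (27.4646−60.6418)/(83.5354−50.3582) = -1.0000. V = [p*·27.4646 + (1−p*)·60.6418]/1.1 = 41.6641. B = V − Δ·S = 100.9091.
(2,1): S=98.2770. Δ = (V_up−V_dn)/(S_up−S_dn) = (31.9136−27.4646)/(138.5706−83.5354) = 0.0808. V = [p*·31.9136 + (1−p*)·27.4646]/1.1 = 26.7734. B = V − Δ·S = 18.8287.
(2,2): S=163.0242. Δ = (V_up−V_dn)/(S_up−S_dn) = (118.8641−31.9136)/(229.8641−138.5706) = 0.9524. V = [p*·118.8641 + (1−p*)·31.9136]/1.1 = 64.3007. B = V − Δ·S = -90.9681.
(1,0): S=69.7000. Δ = (V_up−V_dn)/(S_up−S_dn) = (26.7734−41.6641)/(98.2770−59.2450) = -0.3815. V = [p*·26.7734 + (1−p*)·41.6641]/1.1 = 31.8331. B = V − Δ·S = 58.4237.
(1,1): S=115.6200. Δ = (V_up−V_dn)/(S_up−S_dn) = (64.3007−26.7734)/(163.0242−98.2770) = 0.5796. V = [p*·64.3007 + (1−p*)·26.7734]/1.1 = 39.5697. B = V − Δ·S = -27.4434.
(0,0): S=82.0000. Δ = (V_up−V_dn)/(S_up−S_dn) = (39.5697−31.8331)/(115.6200−69.7000) = 0.1685. V = [p*·39.5697 + (1−p*)·31.8331]/1.1 = 32.0791. B = V − Δ·S = 18.2638.
Check: Δ(0,0)·S0 + B(0,0) = 32.0791 = V0.

(0,0): Delta=0.1685 Bond=18.2638
(1,0): Delta=-0.3815 Bond=58.4237
(1,1): Delta=0.5796 Bond=-27.4434
(2,0): Delta=-1.0000 Bond=100.9091
(2,1): Delta=0.0808 Bond=18.8287
(2,2): Delta=0.9524 Bond=-90.9681
(3,0): Delta=-1.0000 Bond=111.0000
(3,1): Delta=-1.0000 Bond=111.0000
(3,2): Delta=0.8888 Bond=-91.2462
(3,3): Delta=1.0000 Bond=-111.0000
V0=32.0791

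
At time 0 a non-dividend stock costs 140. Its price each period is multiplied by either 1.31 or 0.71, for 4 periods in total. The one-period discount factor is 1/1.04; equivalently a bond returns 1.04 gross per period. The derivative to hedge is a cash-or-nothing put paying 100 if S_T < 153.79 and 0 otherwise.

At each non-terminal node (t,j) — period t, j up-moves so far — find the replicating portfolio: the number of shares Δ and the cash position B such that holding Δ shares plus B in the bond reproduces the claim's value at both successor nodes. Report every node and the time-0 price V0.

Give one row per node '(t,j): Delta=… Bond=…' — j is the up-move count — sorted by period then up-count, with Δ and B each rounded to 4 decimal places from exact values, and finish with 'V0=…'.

(0,0): Delta=-0.4322 Bond=112.5665
(1,0): Delta=-0.4689 Bond=120.7220
(1,1): Delta=-0.4159 Bond=114.0805
(2,0): Delta=0.0000 Bond=92.4556
(2,1): Delta=-0.6769 Bond=152.6288
(2,2): Delta=-0.3002 Bond=90.8376
(3,0): Delta=0.0000 Bond=96.1538
(3,1): Delta=0.0000 Bond=96.1538
(3,2): Delta=-0.9771 Bond=209.9359
(3,3): Delta=0.0000 Bond=0.0000
V0=52.0592

No-arbitrage ⇒ martingale measure with p* = (R−d)/(u−d) = 0.5500.
At expiry t=4: V(4,0)=100.0000, V(4,1)=100.0000, V(4,2)=100.0000, V(4,3)=0.0000, V(4,4)=0.0000
Node (3,0) S=50.1075: V=(p*·100.0000+(1−p*)·100.0000)/1.04=96.1538; Δ=(100.0000−100.0000)/(65.6409−35.5764)=0.0000; B=V−Δ·S=96.1538
Node (3,1) S=92.4519: V=(p*·100.0000+(1−p*)·100.0000)/1.04=96.1538; Δ=(100.0000−100.0000)/(121.1120−65.6409)=0.0000; B=V−Δ·S=96.1538
Node (3,2) S=170.5803: V=(p*·0.0000+(1−p*)·100.0000)/1.04=43.2692; Δ=(0.0000−100.0000)/(223.4602−121.1120)=-0.9771; B=V−Δ·S=209.9359
Node (3,3) S=314.7327: V=(p*·0.0000+(1−p*)·0.0000)/1.04=0.0000; Δ=(0.0000−0.0000)/(412.2999−223.4602)=0.0000; B=V−Δ·S=0.0000
Node (2,0) S=70.5740: V=(p*·96.1538+(1−p*)·96.1538)/1.04=92.4556; Δ=(96.1538−96.1538)/(92.4519−50.1075)=0.0000; B=V−Δ·S=92.4556
Node (2,1) S=130.2140: V=(p*·43.2692+(1−p*)·96.1538)/1.04=64.4878; Δ=(43.2692−96.1538)/(170.5803−92.4519)=-0.6769; B=V−Δ·S=152.6288
Node (2,2) S=240.2540: V=(p*·0.0000+(1−p*)·43.2692)/1.04=18.7223; Δ=(0.0000−43.2692)/(314.7327−170.5803)=-0.3002; B=V−Δ·S=90.8376
Node (1,0) S=99.4000: V=(p*·64.4878+(1−p*)·92.4556)/1.04=74.1090; Δ=(64.4878−92.4556)/(130.2140−70.5740)=-0.4689; B=V−Δ·S=120.7220
Node (1,1) S=183.4000: V=(p*·18.7223+(1−p*)·64.4878)/1.04=37.8046; Δ=(18.7223−64.4878)/(240.2540−130.2140)=-0.4159; B=V−Δ·S=114.0805
Node (0,0) S=140.0000: V=(p*·37.8046+(1−p*)·74.1090)/1.04=52.0592; Δ=(37.8046−74.1090)/(183.4000−99.4000)=-0.4322; B=V−Δ·S=112.5665
Check: Δ(0,0)·S0 + B(0,0) = 52.0592 = V0.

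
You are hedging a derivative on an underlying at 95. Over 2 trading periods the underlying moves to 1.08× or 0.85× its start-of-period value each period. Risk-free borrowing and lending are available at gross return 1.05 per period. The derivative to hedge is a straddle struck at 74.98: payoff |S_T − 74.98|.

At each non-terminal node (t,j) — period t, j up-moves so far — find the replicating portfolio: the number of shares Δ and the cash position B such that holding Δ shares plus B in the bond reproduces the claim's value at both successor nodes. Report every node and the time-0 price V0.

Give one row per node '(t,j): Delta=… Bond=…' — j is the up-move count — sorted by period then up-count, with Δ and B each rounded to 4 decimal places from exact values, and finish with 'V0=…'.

(0,0): Delta=0.9279 Bond=-60.9621
(1,0): Delta=0.3170 Bond=-14.6816
(1,1): Delta=1.0000 Bond=-71.4095
V0=27.1867

No-arbitrage ⇒ martingale measure with p* = (R−d)/(u−d) = 0.8696.
Terminal payoffs: V(2,0)=6.3425, V(2,1)=12.2300, V(2,2)=35.8280
(1,0): S=80.7500. Δ = (V_up−V_dn)/(S_up−S_dn) = (12.2300−6.3425)/(87.2100−68.6375) = 0.3170. V = [p*·12.2300 + (1−p*)·6.3425]/1.05 = 10.9163. B = V − Δ·S = -14.6816.
(1,1): S=102.6000. Δ = (V_up−V_dn)/(S_up−S_dn) = (35.8280−12.2300)/(110.8080−87.2100) = 1.0000. V = [p*·35.8280 + (1−p*)·12.2300]/1.05 = 31.1905. B = V − Δ·S = -71.4095.
(0,0): S=95.0000. Δ = (V_up−V_dn)/(S_up−S_dn) = (31.1905−10.9163)/(102.6000−80.7500) = 0.9279. V = [p*·31.1905 + (1−p*)·10.9163]/1.05 = 27.1867. B = V − Δ·S = -60.9621.
Self-financing check: at every node Δ·S+B equals the discounted successor values.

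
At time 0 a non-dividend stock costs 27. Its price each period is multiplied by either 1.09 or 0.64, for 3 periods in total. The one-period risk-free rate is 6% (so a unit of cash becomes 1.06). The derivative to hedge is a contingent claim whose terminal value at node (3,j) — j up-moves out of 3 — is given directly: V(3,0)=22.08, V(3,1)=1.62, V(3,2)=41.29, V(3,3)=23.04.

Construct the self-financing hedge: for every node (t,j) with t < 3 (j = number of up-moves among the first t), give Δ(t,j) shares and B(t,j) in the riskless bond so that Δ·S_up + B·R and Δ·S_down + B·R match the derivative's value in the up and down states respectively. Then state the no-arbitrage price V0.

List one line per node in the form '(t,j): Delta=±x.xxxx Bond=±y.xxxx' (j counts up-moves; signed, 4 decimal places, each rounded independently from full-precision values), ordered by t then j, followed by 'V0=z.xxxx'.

Since d<R<u, set p* = (R−d)/(u−d) = 0.9333; price each node as the discounted p*-expectation of its children.
Terminal values V(3,·): V(3,0)=22.0800, V(3,1)=1.6200, V(3,2)=41.2900, V(3,3)=23.0400
Node (2,0) S=11.0592: V=(p*·1.6200+(1−p*)·22.0800)/1.06=2.8151; Δ=(1.6200−22.0800)/(12.0545−7.0779)=-4.1112; B=V−Δ·S=48.2818
Node (2,1) S=18.8352: V=(p*·41.2900+(1−p*)·1.6200)/1.06=36.4579; Δ=(41.2900−1.6200)/(20.5304−12.0545)=4.6804; B=V−Δ·S=-51.6977
Node (2,2) S=32.0787: V=(p*·23.0400+(1−p*)·41.2900)/1.06=22.8836; Δ=(23.0400−41.2900)/(34.9658−20.5304)=-1.2643; B=V−Δ·S=63.4392
Node (1,0) S=17.2800: V=(p*·36.4579+(1−p*)·2.8151)/1.06=32.2783; Δ=(36.4579−2.8151)/(18.8352−11.0592)=4.3265; B=V−Δ·S=-42.4834
Node (1,1) S=29.4300: V=(p*·22.8836+(1−p*)·36.4579)/1.06=22.4421; Δ=(22.8836−36.4579)/(32.0787−18.8352)=-1.0250; B=V−Δ·S=52.6070
Node (0,0) S=27.0000: V=(p*·22.4421+(1−p*)·32.2783)/1.06=21.7904; Δ=(22.4421−32.2783)/(29.4300−17.2800)=-0.8096; B=V−Δ·S=43.6487
Self-financing check: at every node Δ·S+B equals the discounted successor values.

(0,0): Delta=-0.8096 Bond=43.6487
(1,0): Delta=4.3265 Bond=-42.4834
(1,1): Delta=-1.0250 Bond=52.6070
(2,0): Delta=-4.1112 Bond=48.2818
(2,1): Delta=4.6804 Bond=-51.6977
(2,2): Delta=-1.2643 Bond=63.4392
V0=21.7904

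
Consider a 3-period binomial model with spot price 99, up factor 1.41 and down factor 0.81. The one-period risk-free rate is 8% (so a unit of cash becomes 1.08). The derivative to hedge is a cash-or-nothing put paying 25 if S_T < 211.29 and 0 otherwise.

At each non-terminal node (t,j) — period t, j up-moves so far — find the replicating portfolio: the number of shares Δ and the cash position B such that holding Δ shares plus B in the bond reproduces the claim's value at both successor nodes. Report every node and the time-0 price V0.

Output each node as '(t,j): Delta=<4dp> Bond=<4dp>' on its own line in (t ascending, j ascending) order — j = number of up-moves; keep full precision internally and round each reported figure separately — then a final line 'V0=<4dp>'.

(0,0): Delta=-0.0731 Bond=25.2712
(1,0): Delta=0.0000 Bond=21.4335
(1,1): Delta=-0.1244 Bond=34.4543
(2,0): Delta=0.0000 Bond=23.1481
(2,1): Delta=0.0000 Bond=23.1481
(2,2): Delta=-0.2117 Bond=54.3981
V0=18.0374

The replicating-portfolio and risk-neutral prices coincide; use p* = (1.08−0.81)/(1.41−0.81) = 0.4500 for the latter.
Payoff layer (t=3): V(3,0)=25.0000, V(3,1)=25.0000, V(3,2)=25.0000, V(3,3)=0.0000
Node (2,0) S=64.9539: V=(p*·25.0000+(1−p*)·25.0000)/1.08=23.1481; Δ=(25.0000−25.0000)/(91.5850−52.6127)=0.0000; B=V−Δ·S=23.1481
Node (2,1) S=113.0679: V=(p*·25.0000+(1−p*)·25.0000)/1.08=23.1481; Δ=(25.0000−25.0000)/(159.4257−91.5850)=0.0000; B=V−Δ·S=23.1481
Node (2,2) S=196.8219: V=(p*·0.0000+(1−p*)·25.0000)/1.08=12.7315; Δ=(0.0000−25.0000)/(277.5189−159.4257)=-0.2117; B=V−Δ·S=54.3981
Node (1,0) S=80.1900: V=(p*·23.1481+(1−p*)·23.1481)/1.08=21.4335; Δ=(23.1481−23.1481)/(113.0679−64.9539)=0.0000; B=V−Δ·S=21.4335
Node (1,1) S=139.5900: V=(p*·12.7315+(1−p*)·23.1481)/1.08=17.0932; Δ=(12.7315−23.1481)/(196.8219−113.0679)=-0.1244; B=V−Δ·S=34.4543
Node (0,0) S=99.0000: V=(p*·17.0932+(1−p*)·21.4335)/1.08=18.0374; Δ=(17.0932−21.4335)/(139.5900−80.1900)=-0.0731; B=V−Δ·S=25.2712
Root portfolio cost Δ·99+B reproduces V0=18.0374.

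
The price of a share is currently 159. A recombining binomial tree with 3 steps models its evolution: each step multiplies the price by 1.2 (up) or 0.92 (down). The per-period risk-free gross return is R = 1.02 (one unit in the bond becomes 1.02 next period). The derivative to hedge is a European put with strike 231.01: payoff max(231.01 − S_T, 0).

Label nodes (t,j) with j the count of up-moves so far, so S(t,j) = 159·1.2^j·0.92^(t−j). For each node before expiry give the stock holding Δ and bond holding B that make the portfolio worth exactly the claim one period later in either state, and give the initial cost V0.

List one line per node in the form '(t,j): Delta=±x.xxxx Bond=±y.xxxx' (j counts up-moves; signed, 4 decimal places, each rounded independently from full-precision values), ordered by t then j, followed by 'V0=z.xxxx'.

No-arbitrage ⇒ martingale measure with p* = (R−d)/(u−d) = 0.3571.
At expiry t=3: V(3,0)=107.1986, V(3,1)=69.5169, V(3,2)=20.3668, V(3,3)=0.0000
Node (2,0) S=134.5776: V=(p*·69.5169+(1−p*)·107.1986)/1.02=91.9028; Δ=(69.5169−107.1986)/(161.4931−123.8114)=-1.0000; B=V−Δ·S=226.4804
Node (2,1) S=175.5360: V=(p*·20.3668+(1−p*)·69.5169)/1.02=50.9444; Δ=(20.3668−69.5169)/(210.6432−161.4931)=-1.0000; B=V−Δ·S=226.4804
Node (2,2) S=228.9600: V=(p*·0.0000+(1−p*)·20.3668)/1.02=12.8362; Δ=(0.0000−20.3668)/(274.7520−210.6432)=-0.3177; B=V−Δ·S=85.5748
Node (1,0) S=146.2800: V=(p*·50.9444+(1−p*)·91.9028)/1.02=75.7596; Δ=(50.9444−91.9028)/(175.5360−134.5776)=-1.0000; B=V−Δ·S=222.0396
Node (1,1) S=190.8000: V=(p*·12.8362+(1−p*)·50.9444)/1.02=36.6023; Δ=(12.8362−50.9444)/(228.9600−175.5360)=-0.7133; B=V−Δ·S=172.7029
Node (0,0) S=159.0000: V=(p*·36.6023+(1−p*)·75.7596)/1.02=60.5636; Δ=(36.6023−75.7596)/(190.8000−146.2800)=-0.8795; B=V−Δ·S=200.4111
The time-0 hedge costs 60.5636, which is the no-arbitrage price.

(0,0): Delta=-0.8795 Bond=200.4111
(1,0): Delta=-1.0000 Bond=222.0396
(1,1): Delta=-0.7133 Bond=172.7029
(2,0): Delta=-1.0000 Bond=226.4804
(2,1): Delta=-1.0000 Bond=226.4804
(2,2): Delta=-0.3177 Bond=85.5748
V0=60.5636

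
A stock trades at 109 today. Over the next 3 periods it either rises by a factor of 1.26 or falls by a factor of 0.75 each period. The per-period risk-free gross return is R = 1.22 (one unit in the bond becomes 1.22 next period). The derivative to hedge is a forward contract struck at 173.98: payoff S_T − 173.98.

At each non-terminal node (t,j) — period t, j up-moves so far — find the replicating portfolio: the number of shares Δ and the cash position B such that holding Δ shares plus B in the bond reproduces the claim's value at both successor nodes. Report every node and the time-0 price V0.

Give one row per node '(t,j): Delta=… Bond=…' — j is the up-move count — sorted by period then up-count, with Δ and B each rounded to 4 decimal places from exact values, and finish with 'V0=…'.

Risk-neutral probability p* = (R−d)/(u−d) = (1.22−0.75)/(1.26−0.75) = 0.9216.
Payoff layer (t=3): V(3,0)=-127.9956, V(3,1)=-96.7262, V(3,2)=-44.1937, V(3,3)=44.0610
Node (2,0) S=61.3125: V=(p*·-96.7262+(1−p*)·-127.9956)/1.22=-81.2941; Δ=(-96.7262−-127.9956)/(77.2537−45.9844)=1.0000; B=V−Δ·S=-142.6066
Node (2,1) S=103.0050: V=(p*·-44.1937+(1−p*)·-96.7262)/1.22=-39.6016; Δ=(-44.1937−-96.7262)/(129.7863−77.2537)=1.0000; B=V−Δ·S=-142.6066
Node (2,2) S=173.0484: V=(p*·44.0610+(1−p*)·-44.1937)/1.22=30.4418; Δ=(44.0610−-44.1937)/(218.0410−129.7863)=1.0000; B=V−Δ·S=-142.6066
Node (1,0) S=81.7500: V=(p*·-39.6016+(1−p*)·-81.2941)/1.22=-35.1406; Δ=(-39.6016−-81.2941)/(103.0050−61.3125)=1.0000; B=V−Δ·S=-116.8906
Node (1,1) S=137.3400: V=(p*·30.4418+(1−p*)·-39.6016)/1.22=20.4494; Δ=(30.4418−-39.6016)/(173.0484−103.0050)=1.0000; B=V−Δ·S=-116.8906
Node (0,0) S=109.0000: V=(p*·20.4494+(1−p*)·-35.1406)/1.22=13.1880; Δ=(20.4494−-35.1406)/(137.3400−81.7500)=1.0000; B=V−Δ·S=-95.8120
Check: Δ(0,0)·S0 + B(0,0) = 13.1880 = V0.

(0,0): Delta=1.0000 Bond=-95.8120
(1,0): Delta=1.0000 Bond=-116.8906
(1,1): Delta=1.0000 Bond=-116.8906
(2,0): Delta=1.0000 Bond=-142.6066
(2,1): Delta=1.0000 Bond=-142.6066
(2,2): Delta=1.0000 Bond=-142.6066
V0=13.1880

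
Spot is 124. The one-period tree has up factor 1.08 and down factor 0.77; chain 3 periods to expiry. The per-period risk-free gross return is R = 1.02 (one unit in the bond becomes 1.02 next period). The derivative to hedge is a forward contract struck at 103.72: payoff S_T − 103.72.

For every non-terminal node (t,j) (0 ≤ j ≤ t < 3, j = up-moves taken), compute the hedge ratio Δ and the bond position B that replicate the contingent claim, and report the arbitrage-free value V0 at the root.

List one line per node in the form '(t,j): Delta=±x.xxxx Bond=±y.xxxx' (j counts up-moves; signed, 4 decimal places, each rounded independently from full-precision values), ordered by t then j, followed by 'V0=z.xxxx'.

(0,0): Delta=1.0000 Bond=-97.7377
(1,0): Delta=1.0000 Bond=-99.6924
(1,1): Delta=1.0000 Bond=-99.6924
(2,0): Delta=1.0000 Bond=-101.6863
(2,1): Delta=1.0000 Bond=-101.6863
(2,2): Delta=1.0000 Bond=-101.6863
V0=26.2623

The replicating-portfolio and risk-neutral prices coincide; use p* = (1.02−0.77)/(1.08−0.77) = 0.8065 for the latter.
Payoff layer (t=3): V(3,0)=-47.1099, V(3,1)=-24.3188, V(3,2)=7.6479, V(3,3)=52.4843
(2,0): S=73.5196. Δ = (V_up−V_dn)/(S_up−S_dn) = (-24.3188−-47.1099)/(79.4012−56.6101) = 1.0000. V = [p*·-24.3188 + (1−p*)·-47.1099]/1.02 = -28.1667. B = V − Δ·S = -101.6863.
(2,1): S=103.1184. Δ = (V_up−V_dn)/(S_up−S_dn) = (7.6479−-24.3188)/(111.3679−79.4012) = 1.0000. V = [p*·7.6479 + (1−p*)·-24.3188]/1.02 = 1.4321. B = V − Δ·S = -101.6863.
(2,2): S=144.6336. Δ = (V_up−V_dn)/(S_up−S_dn) = (52.4843−7.6479)/(156.2043−111.3679) = 1.0000. V = [p*·52.4843 + (1−p*)·7.6479]/1.02 = 42.9473. B = V − Δ·S = -101.6863.
(1,0): S=95.4800. Δ = (V_up−V_dn)/(S_up−S_dn) = (1.4321−-28.1667)/(103.1184−73.5196) = 1.0000. V = [p*·1.4321 + (1−p*)·-28.1667]/1.02 = -4.2124. B = V − Δ·S = -99.6924.
(1,1): S=133.9200. Δ = (V_up−V_dn)/(S_up−S_dn) = (42.9473−1.4321)/(144.6336−103.1184) = 1.0000. V = [p*·42.9473 + (1−p*)·1.4321]/1.02 = 34.2276. B = V − Δ·S = -99.6924.
(0,0): S=124.0000. Δ = (V_up−V_dn)/(S_up−S_dn) = (34.2276−-4.2124)/(133.9200−95.4800) = 1.0000. V = [p*·34.2276 + (1−p*)·-4.2124]/1.02 = 26.2623. B = V − Δ·S = -97.7377.
Each (Δ,B) replicates both successor values, so the strategy is self-financing and V0 is arbitrage-free.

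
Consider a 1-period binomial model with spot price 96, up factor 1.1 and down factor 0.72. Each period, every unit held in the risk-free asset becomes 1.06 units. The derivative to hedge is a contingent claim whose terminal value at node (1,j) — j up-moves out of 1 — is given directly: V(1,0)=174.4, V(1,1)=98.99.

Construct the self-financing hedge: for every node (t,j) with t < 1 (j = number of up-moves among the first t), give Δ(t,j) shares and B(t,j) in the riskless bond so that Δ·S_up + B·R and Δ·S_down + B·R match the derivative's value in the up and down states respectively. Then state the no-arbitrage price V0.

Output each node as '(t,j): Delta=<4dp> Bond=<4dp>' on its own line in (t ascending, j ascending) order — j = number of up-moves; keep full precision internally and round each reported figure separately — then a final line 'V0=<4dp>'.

Under the risk-neutral measure, an up-move has probability p* = (R−d)/(u−d) = 0.8947 and values discount at R = 1.06.
Payoff layer (t=1): V(1,0)=174.4000, V(1,1)=98.9900
Node (0,0) S=96.0000: V=(p*·98.9900+(1−p*)·174.4000)/1.06=100.8754; Δ=(98.9900−174.4000)/(105.6000−69.1200)=-2.0672; B=V−Δ·S=299.3227
Check: Δ(0,0)·S0 + B(0,0) = 100.8754 = V0.

(0,0): Delta=-2.0672 Bond=299.3227
V0=100.8754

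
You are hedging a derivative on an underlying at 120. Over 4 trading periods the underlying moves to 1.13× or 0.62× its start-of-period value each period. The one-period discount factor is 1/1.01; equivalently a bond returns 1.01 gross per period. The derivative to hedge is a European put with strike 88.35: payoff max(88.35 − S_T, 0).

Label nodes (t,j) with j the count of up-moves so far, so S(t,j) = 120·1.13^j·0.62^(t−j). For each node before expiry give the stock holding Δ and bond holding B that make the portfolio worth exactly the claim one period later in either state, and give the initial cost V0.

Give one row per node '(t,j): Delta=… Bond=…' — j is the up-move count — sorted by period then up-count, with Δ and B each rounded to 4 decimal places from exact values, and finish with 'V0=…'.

Since d<R<u, set p* = (R−d)/(u−d) = 0.7647; price each node as the discounted p*-expectation of its children.
Terminal values V(4,·): V(4,0)=70.6184, V(4,1)=56.0327, V(4,2)=29.4492, V(4,3)=0.0000, V(4,4)=0.0000
  t=3,j=0: stock 28.5994 → up 32.3173 (V=56.0327), down 17.7316 (V=70.6184). Price 58.8759; hedge Δ=-1.0000, bond B=87.4752.
  t=3,j=1: stock 52.1246 → up 58.9008 (V=29.4492), down 32.3173 (V=56.0327). Price 35.3506; hedge Δ=-1.0000, bond B=87.4752.
  t=3,j=2: stock 95.0014 → up 107.3515 (V=0.0000), down 58.9008 (V=29.4492). Price 6.8606; hedge Δ=-0.6078, bond B=64.6041.
  t=3,j=3: stock 173.1476 → up 195.6568 (V=0.0000), down 107.3515 (V=0.0000). Price 0.0000; hedge Δ=0.0000, bond B=0.0000.
  t=2,j=0: stock 46.1280 → up 52.1246 (V=35.3506), down 28.5994 (V=58.8759). Price 40.4812; hedge Δ=-1.0000, bond B=86.6092.
  t=2,j=1: stock 84.0720 → up 95.0014 (V=6.8606), down 52.1246 (V=35.3506). Price 13.4298; hedge Δ=-0.6645, bond B=69.2926.
  t=2,j=2: stock 153.2280 → up 173.1476 (V=0.0000), down 95.0014 (V=6.8606). Price 1.5983; hedge Δ=-0.0878, bond B=15.0504.
  t=1,j=0: stock 74.4000 → up 84.0720 (V=13.4298), down 46.1280 (V=40.4812). Price 19.5989; hedge Δ=-0.7129, bond B=72.6407.
  t=1,j=1: stock 135.6000 → up 153.2280 (V=1.5983), down 84.0720 (V=13.4298). Price 4.3388; hedge Δ=-0.1711, bond B=27.5379.
  t=0,j=0: stock 120.0000 → up 135.6000 (V=4.3388), down 74.4000 (V=19.5989). Price 7.8509; hedge Δ=-0.2493, bond B=37.7726.
The time-0 hedge costs 7.8509, which is the no-arbitrage price.

(0,0): Delta=-0.2493 Bond=37.7726
(1,0): Delta=-0.7129 Bond=72.6407
(1,1): Delta=-0.1711 Bond=27.5379
(2,0): Delta=-1.0000 Bond=86.6092
(2,1): Delta=-0.6645 Bond=69.2926
(2,2): Delta=-0.0878 Bond=15.0504
(3,0): Delta=-1.0000 Bond=87.4752
(3,1): Delta=-1.0000 Bond=87.4752
(3,2): Delta=-0.6078 Bond=64.6041
(3,3): Delta=0.0000 Bond=0.0000
V0=7.8509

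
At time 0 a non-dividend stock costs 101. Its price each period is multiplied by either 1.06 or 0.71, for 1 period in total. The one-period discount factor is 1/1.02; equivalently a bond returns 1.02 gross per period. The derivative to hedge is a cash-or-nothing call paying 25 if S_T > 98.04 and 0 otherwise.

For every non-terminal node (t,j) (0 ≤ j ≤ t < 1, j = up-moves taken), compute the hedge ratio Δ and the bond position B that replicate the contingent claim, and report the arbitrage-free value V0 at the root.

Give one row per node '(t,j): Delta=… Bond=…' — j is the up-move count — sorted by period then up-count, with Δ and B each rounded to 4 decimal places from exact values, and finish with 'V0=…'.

Since d<R<u, set p* = (R−d)/(u−d) = 0.8857; price each node as the discounted p*-expectation of its children.
Terminal payoffs: V(1,0)=0.0000, V(1,1)=25.0000
(0,0): S=101.0000. Δ = (V_up−V_dn)/(S_up−S_dn) = (25.0000−0.0000)/(107.0600−71.7100) = 0.7072. V = [p*·25.0000 + (1−p*)·0.0000]/1.02 = 21.7087. B = V − Δ·S = -49.7199.
Check: Δ(0,0)·S0 + B(0,0) = 21.7087 = V0.

(0,0): Delta=0.7072 Bond=-49.7199
V0=21.7087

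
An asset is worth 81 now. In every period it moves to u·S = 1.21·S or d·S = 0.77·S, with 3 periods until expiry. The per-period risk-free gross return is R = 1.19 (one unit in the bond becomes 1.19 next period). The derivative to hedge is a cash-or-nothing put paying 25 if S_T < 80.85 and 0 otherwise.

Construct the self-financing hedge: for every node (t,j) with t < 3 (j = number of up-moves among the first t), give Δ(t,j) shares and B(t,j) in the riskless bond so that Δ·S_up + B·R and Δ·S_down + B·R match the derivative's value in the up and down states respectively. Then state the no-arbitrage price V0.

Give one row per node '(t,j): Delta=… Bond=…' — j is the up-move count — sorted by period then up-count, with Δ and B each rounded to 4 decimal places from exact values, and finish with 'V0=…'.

Since d<R<u, set p* = (R−d)/(u−d) = 0.9545; price each node as the discounted p*-expectation of its children.
Payoff layer (t=3): V(3,0)=25.0000, V(3,1)=25.0000, V(3,2)=0.0000, V(3,3)=0.0000
  t=2,j=0: stock 48.0249 → up 58.1101 (V=25.0000), down 36.9792 (V=25.0000). Price 21.0084; hedge Δ=0.0000, bond B=21.0084.
  t=2,j=1: stock 75.4677 → up 91.3159 (V=0.0000), down 58.1101 (V=25.0000). Price 0.9549; hedge Δ=-0.7529, bond B=57.7731.
  t=2,j=2: stock 118.5921 → up 143.4964 (V=0.0000), down 91.3159 (V=0.0000). Price 0.0000; hedge Δ=0.0000, bond B=0.0000.
  t=1,j=0: stock 62.3700 → up 75.4677 (V=0.9549), down 48.0249 (V=21.0084). Price 1.5684; hedge Δ=-0.7307, bond B=47.1445.
  t=1,j=1: stock 98.0100 → up 118.5921 (V=0.0000), down 75.4677 (V=0.9549). Price 0.0365; hedge Δ=-0.0221, bond B=2.2068.
  t=0,j=0: stock 81.0000 → up 98.0100 (V=0.0365), down 62.3700 (V=1.5684). Price 0.0892; hedge Δ=-0.0430, bond B=3.5709.
Each (Δ,B) replicates both successor values, so the strategy is self-financing and V0 is arbitrage-free.

(0,0): Delta=-0.0430 Bond=3.5709
(1,0): Delta=-0.7307 Bond=47.1445
(1,1): Delta=-0.0221 Bond=2.2068
(2,0): Delta=0.0000 Bond=21.0084
(2,1): Delta=-0.7529 Bond=57.7731
(2,2): Delta=0.0000 Bond=0.0000
V0=0.0892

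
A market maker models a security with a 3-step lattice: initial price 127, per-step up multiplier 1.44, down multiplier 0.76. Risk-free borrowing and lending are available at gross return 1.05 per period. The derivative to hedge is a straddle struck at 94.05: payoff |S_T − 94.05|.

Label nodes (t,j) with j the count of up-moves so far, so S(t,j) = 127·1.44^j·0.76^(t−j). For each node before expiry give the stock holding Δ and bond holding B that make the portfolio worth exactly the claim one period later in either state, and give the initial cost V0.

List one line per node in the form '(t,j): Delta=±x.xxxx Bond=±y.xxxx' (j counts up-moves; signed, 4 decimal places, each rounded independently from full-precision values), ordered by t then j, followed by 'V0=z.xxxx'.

(0,0): Delta=0.7354 Bond=-35.1518
(1,0): Delta=0.3625 Bond=-0.9221
(1,1): Delta=1.0000 Bond=-85.3061
(2,0): Delta=-0.5356 Bond=64.9162
(2,1): Delta=1.0000 Bond=-89.5714
(2,2): Delta=1.0000 Bond=-89.5714
V0=58.2393

Risk-neutral probability p* = (R−d)/(u−d) = (1.05−0.76)/(1.44−0.76) = 0.4265.
At expiry t=3: V(3,0)=38.3000, V(3,1)=11.5815, V(3,2)=106.0939, V(3,3)=285.1700
(2,0): S=73.3552. Δ = (V_up−V_dn)/(S_up−S_dn) = (11.5815−38.3000)/(105.6315−55.7500) = -0.5356. V = [p*·11.5815 + (1−p*)·38.3000]/1.05 = 25.6242. B = V − Δ·S = 64.9162.
(2,1): S=138.9888. Δ = (V_up−V_dn)/(S_up−S_dn) = (106.0939−11.5815)/(200.1439−105.6315) = 1.0000. V = [p*·106.0939 + (1−p*)·11.5815]/1.05 = 49.4174. B = V − Δ·S = -89.5714.
(2,2): S=263.3472. Δ = (V_up−V_dn)/(S_up−S_dn) = (285.1700−106.0939)/(379.2200−200.1439) = 1.0000. V = [p*·285.1700 + (1−p*)·106.0939]/1.05 = 173.7758. B = V − Δ·S = -89.5714.
(1,0): S=96.5200. Δ = (V_up−V_dn)/(S_up−S_dn) = (49.4174−25.6242)/(138.9888−73.3552) = 0.3625. V = [p*·49.4174 + (1−p*)·25.6242]/1.05 = 34.0679. B = V − Δ·S = -0.9221.
(1,1): S=182.8800. Δ = (V_up−V_dn)/(S_up−S_dn) = (173.7758−49.4174)/(263.3472−138.9888) = 1.0000. V = [p*·173.7758 + (1−p*)·49.4174]/1.05 = 97.5739. B = V − Δ·S = -85.3061.
(0,0): S=127.0000. Δ = (V_up−V_dn)/(S_up−S_dn) = (97.5739−34.0679)/(182.8800−96.5200) = 0.7354. V = [p*·97.5739 + (1−p*)·34.0679]/1.05 = 58.2393. B = V − Δ·S = -35.1518.
The time-0 hedge costs 58.2393, which is the no-arbitrage price.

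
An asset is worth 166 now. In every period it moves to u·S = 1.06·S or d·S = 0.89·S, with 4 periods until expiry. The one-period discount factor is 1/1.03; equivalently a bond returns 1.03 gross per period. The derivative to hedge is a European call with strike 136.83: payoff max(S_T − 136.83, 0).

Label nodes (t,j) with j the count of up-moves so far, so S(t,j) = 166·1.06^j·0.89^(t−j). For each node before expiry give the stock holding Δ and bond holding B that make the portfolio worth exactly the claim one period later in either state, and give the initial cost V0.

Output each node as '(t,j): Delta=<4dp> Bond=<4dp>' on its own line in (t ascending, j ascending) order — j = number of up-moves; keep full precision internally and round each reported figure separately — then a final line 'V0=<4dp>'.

Under the risk-neutral measure, an up-move has probability p* = (R−d)/(u−d) = 0.8235 and values discount at R = 1.03.
Payoff layer (t=4): V(4,0)=0.0000, V(4,1)=0.0000, V(4,2)=10.9106, V(4,3)=39.1307, V(4,4)=72.7412
Node (3,0) S=117.0249: V=(p*·0.0000+(1−p*)·0.0000)/1.03=0.0000; Δ=(0.0000−0.0000)/(124.0463−104.1521)=0.0000; B=V−Δ·S=0.0000
Node (3,1) S=139.3779: V=(p*·10.9106+(1−p*)·0.0000)/1.03=8.7235; Δ=(10.9106−0.0000)/(147.7406−124.0463)=0.4605; B=V−Δ·S=-55.4565
Node (3,2) S=166.0007: V=(p*·39.1307+(1−p*)·10.9106)/1.03=33.1560; Δ=(39.1307−10.9106)/(175.9607−147.7406)=1.0000; B=V−Δ·S=-132.8447
Node (3,3) S=197.7087: V=(p*·72.7412+(1−p*)·39.1307)/1.03=64.8640; Δ=(72.7412−39.1307)/(209.5712−175.9607)=1.0000; B=V−Δ·S=-132.8447
Node (2,0) S=131.4886: V=(p*·8.7235+(1−p*)·0.0000)/1.03=6.9748; Δ=(8.7235−0.0000)/(139.3779−117.0249)=0.3903; B=V−Δ·S=-44.3398
Node (2,1) S=156.6044: V=(p*·33.1560+(1−p*)·8.7235)/1.03=28.0043; Δ=(33.1560−8.7235)/(166.0007−139.3779)=0.9177; B=V−Δ·S=-115.7164
Node (2,2) S=186.5176: V=(p*·64.8640+(1−p*)·33.1560)/1.03=57.5422; Δ=(64.8640−33.1560)/(197.7087−166.0007)=1.0000; B=V−Δ·S=-128.9754
Node (1,0) S=147.7400: V=(p*·28.0043+(1−p*)·6.9748)/1.03=23.5856; Δ=(28.0043−6.9748)/(156.6044−131.4886)=0.8373; B=V−Δ·S=-100.1170
Node (1,1) S=175.9600: V=(p*·57.5422+(1−p*)·28.0043)/1.03=50.8055; Δ=(57.5422−28.0043)/(186.5176−156.6044)=0.9875; B=V−Δ·S=-122.9472
Node (0,0) S=166.0000: V=(p*·50.8055+(1−p*)·23.5856)/1.03=44.6621; Δ=(50.8055−23.5856)/(175.9600−147.7400)=0.9646; B=V−Δ·S=-115.4547
Root portfolio cost Δ·166+B reproduces V0=44.6621.

(0,0): Delta=0.9646 Bond=-115.4547
(1,0): Delta=0.8373 Bond=-100.1170
(1,1): Delta=0.9875 Bond=-122.9472
(2,0): Delta=0.3903 Bond=-44.3398
(2,1): Delta=0.9177 Bond=-115.7164
(2,2): Delta=1.0000 Bond=-128.9754
(3,0): Delta=0.0000 Bond=0.0000
(3,1): Delta=0.4605 Bond=-55.4565
(3,2): Delta=1.0000 Bond=-132.8447
(3,3): Delta=1.0000 Bond=-132.8447
V0=44.6621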